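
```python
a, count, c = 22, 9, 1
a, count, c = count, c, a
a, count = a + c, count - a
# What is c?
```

Trace:
`a, count, c = 22, 9, 1` → a = 22; count = 9; c = 1
`a, count, c = count, c, a` → a = 9; count = 1; c = 22
`a, count = a + c, count - a` → a = 31; count = -8
So c = 22

Answer: 22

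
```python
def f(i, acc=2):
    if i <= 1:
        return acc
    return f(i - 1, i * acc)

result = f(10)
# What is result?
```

Accumulator trace (n, acc): (10, 2) -> (9, 20) -> (8, 180) -> (7, 1440) -> (6, 10080) -> (5, 60480) -> (4, 302400) -> (3, 1209600) -> (2, 3628800) -> (1, 7257600) -> return 7257600

Answer: 7257600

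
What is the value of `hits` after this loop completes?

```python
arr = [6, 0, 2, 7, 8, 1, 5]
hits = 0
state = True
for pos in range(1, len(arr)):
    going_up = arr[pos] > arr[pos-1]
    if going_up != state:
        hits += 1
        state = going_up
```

Count direction changes in [6, 0, 2, 7, 8, 1, 5]
`hits` takes the values: 0 → 1 → 2 → 3 → 4

Answer: 4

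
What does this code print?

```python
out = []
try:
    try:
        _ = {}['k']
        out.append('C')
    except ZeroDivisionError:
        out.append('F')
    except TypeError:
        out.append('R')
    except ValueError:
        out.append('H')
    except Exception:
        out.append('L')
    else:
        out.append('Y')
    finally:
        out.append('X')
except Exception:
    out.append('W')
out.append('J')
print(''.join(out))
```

Execution trace: 'L' (inner except Exception) → 'X' (inner finally) → 'J' (after the try/except). Output: LXJ

Answer: LXJ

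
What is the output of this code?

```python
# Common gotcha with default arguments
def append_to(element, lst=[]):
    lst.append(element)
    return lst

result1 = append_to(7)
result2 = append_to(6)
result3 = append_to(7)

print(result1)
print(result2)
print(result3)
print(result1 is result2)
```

Key concept: mutable default argument gotcha.
Step by step:
`result1 = append_to(7)` → result1 = [7]
`result2 = append_to(6)` → result1 = [7, 6] (same object as result2); result2 = [7, 6] (same object as result1)
`result3 = append_to(7)` → result1 = [7, 6, 7] (same object as result2, result3); result2 = [7, 6, 7] (same object as result1, result3); result3 = [7, 6, 7] (same object as result1, result2)
`print(result1)` → prints [7, 6, 7]
`print(result2)` → prints [7, 6, 7]
`print(result3)` → prints [7, 6, 7]
`print(result1 is result2)` → prints True

Answer:
[7, 6, 7]
[7, 6, 7]
[7, 6, 7]
True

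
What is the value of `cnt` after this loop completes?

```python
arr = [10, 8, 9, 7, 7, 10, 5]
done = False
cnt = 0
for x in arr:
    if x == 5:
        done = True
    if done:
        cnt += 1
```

Count elements after first 5 in [10, 8, 9, 7, 7, 10, 5]
`cnt` takes the values: 0 → 1

Answer: 1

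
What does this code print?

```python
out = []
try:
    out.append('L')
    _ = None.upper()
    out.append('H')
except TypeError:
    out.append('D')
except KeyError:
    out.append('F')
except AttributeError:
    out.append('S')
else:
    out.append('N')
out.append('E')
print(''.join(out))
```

Execution trace: 'L' (try body) → 'S' (except AttributeError) → 'E' (after the try/except). Output: LSE

Answer: LSE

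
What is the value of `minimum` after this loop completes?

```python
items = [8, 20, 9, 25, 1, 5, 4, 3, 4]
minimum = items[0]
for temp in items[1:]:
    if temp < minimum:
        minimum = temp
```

Minimum of [8, 20, 9, 25, 1, 5, 4, 3, 4]
`minimum` takes the values: 8 → 1

Answer: 1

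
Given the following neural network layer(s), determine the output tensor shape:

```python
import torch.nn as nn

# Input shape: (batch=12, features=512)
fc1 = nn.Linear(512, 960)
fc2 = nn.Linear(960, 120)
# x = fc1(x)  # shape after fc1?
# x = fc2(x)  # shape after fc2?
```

Input: (12, 512) -> after fc1: (12, 960) -> Output: (12, 120)

Answer: (12, 120)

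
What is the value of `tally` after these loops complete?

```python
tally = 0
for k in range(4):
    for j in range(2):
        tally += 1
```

4 * 2 = 8
`tally` takes the values: 0 → 1 → 2 → 3 → 4 → 5 → 6 → 7 → 8

Answer: 8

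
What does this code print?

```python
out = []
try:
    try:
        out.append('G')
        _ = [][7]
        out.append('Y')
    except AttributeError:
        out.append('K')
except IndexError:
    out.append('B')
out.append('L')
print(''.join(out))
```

Execution trace: 'G' (try body) → 'B' (outer except IndexError) → 'L' (after the try/except). Output: GBL

Answer: GBL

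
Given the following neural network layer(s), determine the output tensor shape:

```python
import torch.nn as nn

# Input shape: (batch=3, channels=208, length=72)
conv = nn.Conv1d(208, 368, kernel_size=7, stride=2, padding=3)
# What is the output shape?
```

Input: (3, 208, 72) -> Output: (3, 368, 36)

Answer: (3, 368, 36)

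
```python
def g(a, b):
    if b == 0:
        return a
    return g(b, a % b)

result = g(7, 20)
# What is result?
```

g(7, 20) -> g(20, 7) -> g(7, 6) -> g(6, 1) -> g(1, 0) -> 1

Answer: 1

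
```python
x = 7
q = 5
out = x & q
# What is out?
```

Trace:
`x = 7` → x = 7
`q = 5` → q = 5
`out = x & q` → out = 5
So out = 5

Answer: 5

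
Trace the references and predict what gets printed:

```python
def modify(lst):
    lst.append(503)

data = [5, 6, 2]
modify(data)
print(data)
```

Key concept: function modifies passed list.
Step by step:
`data = [5, 6, 2]` → data = [5, 6, 2]
`modify(data)` → data = [5, 6, 2, 503]
`print(data)` → prints [5, 6, 2, 503]

Answer: [5, 6, 2, 503]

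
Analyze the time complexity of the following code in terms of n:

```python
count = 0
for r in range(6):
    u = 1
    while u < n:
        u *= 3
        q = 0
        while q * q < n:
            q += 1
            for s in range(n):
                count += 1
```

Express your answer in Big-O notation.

Each loop level contributes: 1 × log n × √n × n. Multiplying the contributions gives O(n√n log n).

Answer: O(n√n log n)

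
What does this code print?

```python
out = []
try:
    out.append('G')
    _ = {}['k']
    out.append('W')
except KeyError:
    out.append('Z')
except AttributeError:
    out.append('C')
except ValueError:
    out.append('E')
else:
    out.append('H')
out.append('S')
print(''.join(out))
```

Execution trace: 'G' (try body) → 'Z' (except KeyError) → 'S' (after the try/except). Output: GZS

Answer: GZS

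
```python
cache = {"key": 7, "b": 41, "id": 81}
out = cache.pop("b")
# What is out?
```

Trace:
`cache = {"key": 7, "b": 41, "id": 81}` → cache = {'key': 7, 'b': 41, 'id': 81}
`out = cache.pop("b")` → cache = {'key': 7, 'id': 81}; out = 41
So out = 41

Answer: 41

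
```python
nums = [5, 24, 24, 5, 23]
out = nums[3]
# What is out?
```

Trace:
`nums = [5, 24, 24, 5, 23]` → nums = [5, 24, 24, 5, 23]
`out = nums[3]` → out = 5
So out = 5

Answer: 5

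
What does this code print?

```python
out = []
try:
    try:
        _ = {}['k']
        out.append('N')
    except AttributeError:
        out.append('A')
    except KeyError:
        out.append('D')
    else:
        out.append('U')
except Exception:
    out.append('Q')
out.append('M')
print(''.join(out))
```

Execution trace: 'D' (inner except KeyError) → 'M' (after the try/except). Output: DM

Answer: DM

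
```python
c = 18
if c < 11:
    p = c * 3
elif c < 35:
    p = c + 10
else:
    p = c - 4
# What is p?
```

Trace:
`c = 18` → c = 18
`if c < 11: ...` → c < 11 is False, c < 35 is True → p = 28
So p = 28

Answer: 28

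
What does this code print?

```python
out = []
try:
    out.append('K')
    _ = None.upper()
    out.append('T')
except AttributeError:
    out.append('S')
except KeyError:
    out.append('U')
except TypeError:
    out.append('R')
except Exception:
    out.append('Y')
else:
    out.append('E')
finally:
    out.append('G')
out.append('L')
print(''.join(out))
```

Execution trace: 'K' (try body) → 'S' (except AttributeError) → 'G' (finally) → 'L' (after the try/except). Output: KSGL

Answer: KSGL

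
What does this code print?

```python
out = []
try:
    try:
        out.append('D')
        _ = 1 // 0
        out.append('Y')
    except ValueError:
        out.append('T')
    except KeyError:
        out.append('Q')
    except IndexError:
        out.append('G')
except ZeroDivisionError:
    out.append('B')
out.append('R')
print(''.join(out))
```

Execution trace: 'D' (try body) → 'B' (outer except ZeroDivisionError) → 'R' (after the try/except). Output: DBR

Answer: DBR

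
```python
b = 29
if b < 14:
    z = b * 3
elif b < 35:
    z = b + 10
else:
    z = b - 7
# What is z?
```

Trace:
`b = 29` → b = 29
`if b < 14: ...` → b < 14 is False, b < 35 is True → z = 39
So z = 39

Answer: 39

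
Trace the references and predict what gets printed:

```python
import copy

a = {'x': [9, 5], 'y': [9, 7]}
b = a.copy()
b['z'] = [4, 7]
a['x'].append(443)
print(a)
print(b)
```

Key concept: shallow copy of dict with mutable values.
Step by step:
`a = {'x': [9, 5], 'y': [9, 7]}` → a = {'x': [9, 5], 'y': [9, 7]}
`b = a.copy()` → b = {'x': [9, 5], 'y': [9, 7]}
`b['z'] = [4, 7]` → b = {'x': [9, 5], 'y': [9, 7], 'z': [4, 7]}
`a['x'].append(443)` → a = {'x': [9, 5, 443], 'y': [9, 7]}; b = {'x': [9, 5, 443], 'y': [9, 7], 'z': [4, 7]}
`print(a)` → prints {'x': [9, 5, 443], 'y': [9, 7]}
`print(b)` → prints {'x': [9, 5, 443], 'y': [9, 7], 'z': [4, 7]}

Answer:
{'x': [9, 5, 443], 'y': [9, 7]}
{'x': [9, 5, 443], 'y': [9, 7], 'z': [4, 7]}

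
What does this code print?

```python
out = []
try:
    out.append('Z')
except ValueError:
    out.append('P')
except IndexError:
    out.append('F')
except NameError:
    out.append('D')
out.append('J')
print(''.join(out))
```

Execution trace: 'Z' (try body, no exception) → 'J' (after the try/except). Output: ZJ

Answer: ZJ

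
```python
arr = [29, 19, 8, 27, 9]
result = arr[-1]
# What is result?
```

Trace:
`arr = [29, 19, 8, 27, 9]` → arr = [29, 19, 8, 27, 9]
`result = arr[-1]` → result = 9
So result = 9

Answer: 9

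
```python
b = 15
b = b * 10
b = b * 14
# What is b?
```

Trace:
`b = 15` → b = 15
`b = b * 10` → b = 150
`b = b * 14` → b = 2100
So b = 2100

Answer: 2100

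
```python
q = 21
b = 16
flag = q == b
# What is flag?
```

Trace:
`q = 21` → q = 21
`b = 16` → b = 16
`flag = q == b` → flag = False
So flag = False

Answer: False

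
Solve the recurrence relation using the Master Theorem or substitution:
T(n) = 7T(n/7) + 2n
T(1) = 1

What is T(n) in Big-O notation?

By Master Theorem: a=7, b=7, f(n)=2n. Since log_7(7) = 1 and f(n) = Θ(n^1), Case 2 applies. T(n) = O(n log n).

Answer: O(n log n)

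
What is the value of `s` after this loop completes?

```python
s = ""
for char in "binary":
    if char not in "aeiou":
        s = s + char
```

Remove vowels from 'binary'
`s` takes the values: "" → "b" → "bn" → "bnr" → "bnry"

Answer: "bnry"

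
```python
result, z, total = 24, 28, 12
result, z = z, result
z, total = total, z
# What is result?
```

Trace:
`result, z, total = 24, 28, 12` → result = 24; z = 28; total = 12
`result, z = z, result` → result = 28; z = 24
`z, total = total, z` → z = 12; total = 24
So result = 28

Answer: 28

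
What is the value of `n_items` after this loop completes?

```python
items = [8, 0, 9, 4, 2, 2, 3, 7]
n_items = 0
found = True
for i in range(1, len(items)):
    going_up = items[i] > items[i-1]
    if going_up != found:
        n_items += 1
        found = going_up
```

Count direction changes in [8, 0, 9, 4, 2, 2, 3, 7]
`n_items` takes the values: 0 → 1 → 2 → 3 → 4

Answer: 4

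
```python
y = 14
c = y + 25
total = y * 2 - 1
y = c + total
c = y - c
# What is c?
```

Trace:
`y = 14` → y = 14
`c = y + 25` → c = 39
`total = y * 2 - 1` → total = 27
`y = c + total` → y = 66
`c = y - c` → c = 27
So c = 27

Answer: 27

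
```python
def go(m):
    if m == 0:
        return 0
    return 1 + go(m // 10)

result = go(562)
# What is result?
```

Count of digits of 562: 3

Answer: 3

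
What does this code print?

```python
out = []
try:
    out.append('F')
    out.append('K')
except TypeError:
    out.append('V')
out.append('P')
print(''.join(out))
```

Execution trace: 'F' (try body) → 'K' (try body, no exception) → 'P' (after the try/except). Output: FKP

Answer: FKP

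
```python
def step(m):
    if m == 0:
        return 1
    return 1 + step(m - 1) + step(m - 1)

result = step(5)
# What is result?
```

step(m) = 1 + 2·step(m-1), step(0)=1. Closed form: (1+1)·2^5 - 1 = 63.

Answer: 63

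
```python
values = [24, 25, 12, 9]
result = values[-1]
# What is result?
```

Trace:
`values = [24, 25, 12, 9]` → values = [24, 25, 12, 9]
`result = values[-1]` → result = 9
So result = 9

Answer: 9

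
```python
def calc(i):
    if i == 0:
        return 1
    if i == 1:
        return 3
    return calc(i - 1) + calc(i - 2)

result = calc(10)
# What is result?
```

Build up from base cases: calc(0)=1, calc(1)=3, calc(2)=4, calc(3)=7, calc(4)=11, calc(5)=18, calc(6)=29, ..., calc(10)=199

Answer: 199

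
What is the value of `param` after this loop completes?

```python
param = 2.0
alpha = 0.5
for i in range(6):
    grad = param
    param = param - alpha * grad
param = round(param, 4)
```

Gradient descent: w = 2.0 * (1 - 0.5)^6
`param` takes the values: 2.0 → 1.0 → 0.5 → 0.25 → 0.125 → 0.0625 → 0.03125 → 0.0312

Answer: 0.0312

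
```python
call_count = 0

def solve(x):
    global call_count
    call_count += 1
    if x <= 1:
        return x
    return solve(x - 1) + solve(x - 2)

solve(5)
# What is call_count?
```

Calls(x) = 1 + Calls(x-1) + Calls(x-2); Calls(0)=Calls(1)=1. For x=5 this gives 15.

Answer: 15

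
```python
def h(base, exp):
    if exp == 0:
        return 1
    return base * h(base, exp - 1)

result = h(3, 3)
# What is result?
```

h(3, 3) = 3 * 3 * 3 = 27

Answer: 27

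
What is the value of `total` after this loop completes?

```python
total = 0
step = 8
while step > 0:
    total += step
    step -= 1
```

Sum 8 down to 1
`total` takes the values: 0 → 8 → 15 → 21 → 26 → 30 → 33 → 35 → 36

Answer: 36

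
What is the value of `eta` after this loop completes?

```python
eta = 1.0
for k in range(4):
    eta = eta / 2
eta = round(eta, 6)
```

Halving LR 4 times: 1 / 2^4
`eta` takes the values: 1.0 → 0.5 → 0.25 → 0.125 → 0.0625

Answer: 0.0625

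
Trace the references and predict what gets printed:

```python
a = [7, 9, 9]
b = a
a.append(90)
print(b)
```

Key concept: basic list aliasing.
Step by step:
`a = [7, 9, 9]` → a = [7, 9, 9]
`b = a` → b = [7, 9, 9] (same object as a)
`a.append(90)` → a = [7, 9, 9, 90] (same object as b); b = [7, 9, 9, 90] (same object as a)
`print(b)` → prints [7, 9, 9, 90]

Answer: [7, 9, 9, 90]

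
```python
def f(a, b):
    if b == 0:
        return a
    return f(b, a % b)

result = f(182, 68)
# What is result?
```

f(182, 68) -> f(68, 46) -> f(46, 22) -> f(22, 2) -> f(2, 0) -> 2

Answer: 2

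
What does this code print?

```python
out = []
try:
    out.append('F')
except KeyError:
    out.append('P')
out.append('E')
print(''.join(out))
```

Execution trace: 'F' (try body, no exception) → 'E' (after the try/except). Output: FE

Answer: FE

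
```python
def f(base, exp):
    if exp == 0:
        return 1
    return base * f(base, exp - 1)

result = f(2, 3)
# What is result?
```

f(2, 3) = 2 * 2 * 2 = 8

Answer: 8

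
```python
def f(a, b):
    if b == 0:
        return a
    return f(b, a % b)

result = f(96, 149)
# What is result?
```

f(96, 149) -> f(149, 96) -> f(96, 53) -> f(53, 43) -> f(43, 10) -> f(10, 3) -> f(3, 1) -> f(1, 0) -> 1

Answer: 1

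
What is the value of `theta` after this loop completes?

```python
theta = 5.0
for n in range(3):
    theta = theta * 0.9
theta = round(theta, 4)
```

Exponential decay: 5.0 * 0.9^3
`theta` takes the values: 5.0 → 4.5 → 4.05 → 3.645

Answer: 3.645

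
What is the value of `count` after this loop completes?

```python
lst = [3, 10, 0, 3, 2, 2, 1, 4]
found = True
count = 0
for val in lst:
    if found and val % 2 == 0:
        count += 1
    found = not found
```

Count even values at even positions
`count` takes the values: 0 → 1 → 2

Answer: 2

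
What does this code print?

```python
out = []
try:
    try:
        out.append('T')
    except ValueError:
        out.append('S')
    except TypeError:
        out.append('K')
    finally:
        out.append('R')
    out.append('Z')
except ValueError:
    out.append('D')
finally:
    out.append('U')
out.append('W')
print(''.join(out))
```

Execution trace: 'T' (inner try body, no exception) → 'R' (inner finally) → 'Z' (try body, no exception) → 'U' (finally) → 'W' (after the try/except). Output: TRZUW

Answer: TRZUW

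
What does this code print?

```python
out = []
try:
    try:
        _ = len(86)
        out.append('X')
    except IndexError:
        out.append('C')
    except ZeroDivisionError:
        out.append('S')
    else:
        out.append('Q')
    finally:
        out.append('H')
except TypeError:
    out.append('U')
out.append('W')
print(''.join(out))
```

Execution trace: 'H' (inner finally) → 'U' (outer except TypeError) → 'W' (after the try/except). Output: HUW

Answer: HUW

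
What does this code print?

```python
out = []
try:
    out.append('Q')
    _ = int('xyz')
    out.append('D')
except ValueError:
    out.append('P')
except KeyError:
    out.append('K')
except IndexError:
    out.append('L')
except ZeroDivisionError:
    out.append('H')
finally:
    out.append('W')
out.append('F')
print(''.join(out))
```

Execution trace: 'Q' (try body) → 'P' (except ValueError) → 'W' (finally) → 'F' (after the try/except). Output: QPWF

Answer: QPWF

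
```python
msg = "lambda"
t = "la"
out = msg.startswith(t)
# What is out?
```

Trace:
`msg = "lambda"` → msg = 'lambda'
`t = "la"` → t = 'la'
`out = msg.startswith(t)` → out = True
So out = True

Answer: True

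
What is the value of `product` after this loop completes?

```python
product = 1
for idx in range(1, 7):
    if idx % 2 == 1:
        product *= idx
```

Product of odd numbers 1 to 6
`product` takes the values: 1 → 3 → 15

Answer: 15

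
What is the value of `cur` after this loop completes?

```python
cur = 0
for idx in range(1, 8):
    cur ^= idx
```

XOR of 1 to 7
`cur` takes the values: 0 → 1 → 3 → 0 → 4 → 1 → 7 → 0

Answer: 0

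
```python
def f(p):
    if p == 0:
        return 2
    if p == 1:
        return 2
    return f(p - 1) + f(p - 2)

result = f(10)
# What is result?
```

Build up from base cases: f(0)=2, f(1)=2, f(2)=4, f(3)=6, f(4)=10, f(5)=16, f(6)=26, ..., f(10)=178

Answer: 178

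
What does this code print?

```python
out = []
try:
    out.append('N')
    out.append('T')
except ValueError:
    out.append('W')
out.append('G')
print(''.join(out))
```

Execution trace: 'N' (try body) → 'T' (try body, no exception) → 'G' (after the try/except). Output: NTG

Answer: NTG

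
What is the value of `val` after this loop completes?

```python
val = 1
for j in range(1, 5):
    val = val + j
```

Start at 1, add 1 through 4
`val` takes the values: 1 → 2 → 4 → 7 → 11

Answer: 11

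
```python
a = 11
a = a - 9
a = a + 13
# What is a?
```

Trace:
`a = 11` → a = 11
`a = a - 9` → a = 2
`a = a + 13` → a = 15
So a = 15

Answer: 15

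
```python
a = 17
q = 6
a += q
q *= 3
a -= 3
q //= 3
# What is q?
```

Trace:
`a = 17` → a = 17
`q = 6` → q = 6
`a += q` → a = 23
`q *= 3` → q = 18
`a -= 3` → a = 20
`q //= 3` → q = 6
So q = 6

Answer: 6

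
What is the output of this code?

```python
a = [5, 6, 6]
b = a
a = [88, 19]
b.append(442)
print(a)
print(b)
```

Key concept: rebinding vs mutation: a is rebound to a new list, b still points at the original.
Step by step:
`a = [5, 6, 6]` → a = [5, 6, 6]
`b = a` → b = [5, 6, 6] (same object as a)
`a = [88, 19]` → a = [88, 19]
`b.append(442)` → b = [5, 6, 6, 442]
`print(a)` → prints [88, 19]
`print(b)` → prints [5, 6, 6, 442]

Answer:
[88, 19]
[5, 6, 6, 442]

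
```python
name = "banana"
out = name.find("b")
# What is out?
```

Trace:
`name = "banana"` → name = 'banana'
`out = name.find("b")` → out = 0
So out = 0

Answer: 0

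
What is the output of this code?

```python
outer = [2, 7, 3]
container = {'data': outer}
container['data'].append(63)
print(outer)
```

Key concept: dict holds reference to list.
Step by step:
`outer = [2, 7, 3]` → outer = [2, 7, 3]
`container = {'data': outer}` → container = {'data': [2, 7, 3]}
`container['data'].append(63)` → outer = [2, 7, 3, 63]; container = {'data': [2, 7, 3, 63]}
`print(outer)` → prints [2, 7, 3, 63]

Answer: [2, 7, 3, 63]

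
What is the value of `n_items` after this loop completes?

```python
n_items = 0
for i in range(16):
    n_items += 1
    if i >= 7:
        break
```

Loop breaks when i reaches 7, n_items is 8
`n_items` takes the values: 0 → 1 → 2 → 3 → 4 → 5 → 6 → 7 → 8

Answer: 8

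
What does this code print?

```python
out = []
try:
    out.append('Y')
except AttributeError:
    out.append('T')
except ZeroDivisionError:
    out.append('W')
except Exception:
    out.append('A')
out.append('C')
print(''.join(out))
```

Execution trace: 'Y' (try body, no exception) → 'C' (after the try/except). Output: YC

Answer: YC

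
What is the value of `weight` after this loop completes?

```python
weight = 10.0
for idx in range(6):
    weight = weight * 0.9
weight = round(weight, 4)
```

Exponential decay: 10.0 * 0.9^6
`weight` takes the values: 10.0 → 9.0 → 8.1 → 7.29 → 6.561 → 5.9049 → 5.31441 → 5.3144

Answer: 5.3144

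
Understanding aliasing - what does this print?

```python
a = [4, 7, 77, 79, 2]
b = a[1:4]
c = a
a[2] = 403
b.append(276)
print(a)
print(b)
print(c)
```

Key concept: slice vs alias.
Step by step:
`a = [4, 7, 77, 79, 2]` → a = [4, 7, 77, 79, 2]
`b = a[1:4]` → b = [7, 77, 79]
`c = a` → c = [4, 7, 77, 79, 2] (same object as a)
`a[2] = 403` → a = [4, 7, 403, 79, 2] (same object as c); c = [4, 7, 403, 79, 2] (same object as a)
`b.append(276)` → b = [7, 77, 79, 276]
`print(a)` → prints [4, 7, 403, 79, 2]
`print(b)` → prints [7, 77, 79, 276]
`print(c)` → prints [4, 7, 403, 79, 2]

Answer:
[4, 7, 403, 79, 2]
[7, 77, 79, 276]
[4, 7, 403, 79, 2]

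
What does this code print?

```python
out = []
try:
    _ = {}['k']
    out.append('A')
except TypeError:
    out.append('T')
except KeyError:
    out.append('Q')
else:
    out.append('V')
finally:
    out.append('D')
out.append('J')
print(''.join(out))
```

Execution trace: 'Q' (except KeyError) → 'D' (finally) → 'J' (after the try/except). Output: QDJ

Answer: QDJ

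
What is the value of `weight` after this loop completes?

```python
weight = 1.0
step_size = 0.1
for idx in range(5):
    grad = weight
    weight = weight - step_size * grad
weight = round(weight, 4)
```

Gradient descent: w = 1.0 * (1 - 0.1)^5
`weight` takes the values: 1.0 → 0.9 → 0.81 → 0.729 → 0.6561 → 0.59049 → 0.5905

Answer: 0.5905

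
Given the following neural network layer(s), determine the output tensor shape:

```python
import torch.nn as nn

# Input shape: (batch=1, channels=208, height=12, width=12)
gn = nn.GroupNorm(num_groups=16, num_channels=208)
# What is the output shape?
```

Input: (1, 208, 12, 12) -> Output: (1, 208, 12, 12)

Answer: (1, 208, 12, 12)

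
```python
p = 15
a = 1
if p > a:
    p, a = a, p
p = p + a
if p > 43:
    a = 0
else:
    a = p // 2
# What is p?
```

Trace:
`p = 15` → p = 15
`a = 1` → a = 1
`if p > a: ...` → p > a is True → p = 1; a = 15
`p = p + a` → p = 16
`if p > 43: ...` → p > 43 is False, take else branch → a = 8
So p = 16

Answer: 16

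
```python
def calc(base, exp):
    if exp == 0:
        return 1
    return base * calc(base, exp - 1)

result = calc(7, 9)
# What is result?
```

calc(7, 9) = 7 * 7 * 7 * 7 * 7 * 7 * 7 * 7 * 7 = 40353607

Answer: 40353607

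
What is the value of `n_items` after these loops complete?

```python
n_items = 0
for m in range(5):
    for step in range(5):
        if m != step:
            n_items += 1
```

5² - 5 (exclude diagonal)
`n_items` takes the values: 0 → 1 → 2 → 3 → 4 → 5 → 6 → 7 → 8 → 9 → 10 → 11 → 12 → 13 → 14 → 15 → 16 → 17 → 18 → 19 → 20

Answer: 20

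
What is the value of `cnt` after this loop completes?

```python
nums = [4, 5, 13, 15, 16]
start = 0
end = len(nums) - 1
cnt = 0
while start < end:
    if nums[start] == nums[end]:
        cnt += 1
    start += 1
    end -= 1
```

Count matching pairs from ends
`cnt` takes the values: 0

Answer: 0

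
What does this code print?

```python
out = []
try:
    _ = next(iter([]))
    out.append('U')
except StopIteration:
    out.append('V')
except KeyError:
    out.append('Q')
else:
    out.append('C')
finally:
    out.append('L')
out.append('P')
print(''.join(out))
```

Execution trace: 'V' (except StopIteration) → 'L' (finally) → 'P' (after the try/except). Output: VLP

Answer: VLP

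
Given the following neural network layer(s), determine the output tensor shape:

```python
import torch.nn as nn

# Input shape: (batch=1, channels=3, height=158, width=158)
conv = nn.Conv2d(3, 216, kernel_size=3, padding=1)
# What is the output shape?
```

Input: (1, 3, 158, 158) -> Output: (1, 216, 158, 158)

Answer: (1, 216, 158, 158)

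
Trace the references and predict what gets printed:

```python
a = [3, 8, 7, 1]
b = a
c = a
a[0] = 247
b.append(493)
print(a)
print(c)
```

Key concept: multiple aliases.
Step by step:
`a = [3, 8, 7, 1]` → a = [3, 8, 7, 1]
`b = a` → b = [3, 8, 7, 1] (same object as a)
`c = a` → c = [3, 8, 7, 1] (same object as a, b)
`a[0] = 247` → a = [247, 8, 7, 1] (same object as b, c); b = [247, 8, 7, 1] (same object as a, c); c = [247, 8, 7, 1] (same object as a, b)
`b.append(493)` → a = [247, 8, 7, 1, 493] (same object as b, c); b = [247, 8, 7, 1, 493] (same object as a, c); c = [247, 8, 7, 1, 493] (same object as a, b)
`print(a)` → prints [247, 8, 7, 1, 493]
`print(c)` → prints [247, 8, 7, 1, 493]

Answer:
[247, 8, 7, 1, 493]
[247, 8, 7, 1, 493]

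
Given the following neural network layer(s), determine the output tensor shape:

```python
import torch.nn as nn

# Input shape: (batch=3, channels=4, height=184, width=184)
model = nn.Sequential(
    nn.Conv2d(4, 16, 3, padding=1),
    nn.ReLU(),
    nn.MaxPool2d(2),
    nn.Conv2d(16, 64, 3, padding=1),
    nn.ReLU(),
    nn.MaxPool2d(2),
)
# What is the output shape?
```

Input: (3, 4, 184, 184) -> after first Conv2d: (3, 16, 184, 184) -> after first MaxPool2d: (3, 16, 92, 92) -> after second Conv2d: (3, 64, 92, 92) -> Output: (3, 64, 46, 46)

Answer: (3, 64, 46, 46)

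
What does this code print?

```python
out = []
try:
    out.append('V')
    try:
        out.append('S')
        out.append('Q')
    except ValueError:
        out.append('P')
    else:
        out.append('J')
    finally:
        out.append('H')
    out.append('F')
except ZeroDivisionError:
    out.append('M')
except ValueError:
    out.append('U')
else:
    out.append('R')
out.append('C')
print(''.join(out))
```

Execution trace: 'V' (try body) → 'S' (inner try body) → 'Q' (inner try body, no exception) → 'J' (inner else) → 'H' (inner finally) → 'F' (try body, no exception) → 'R' (else) → 'C' (after the try/except). Output: VSQJHFRC

Answer: VSQJHFRC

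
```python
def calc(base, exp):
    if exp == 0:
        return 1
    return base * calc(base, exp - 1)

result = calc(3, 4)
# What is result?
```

calc(3, 4) = 3 * 3 * 3 * 3 = 81

Answer: 81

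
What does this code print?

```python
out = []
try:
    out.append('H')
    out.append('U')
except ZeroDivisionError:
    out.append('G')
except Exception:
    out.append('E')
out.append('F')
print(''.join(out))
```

Execution trace: 'H' (try body) → 'U' (try body, no exception) → 'F' (after the try/except). Output: HUF

Answer: HUF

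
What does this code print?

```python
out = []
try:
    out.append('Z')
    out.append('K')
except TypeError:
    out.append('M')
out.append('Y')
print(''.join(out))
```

Execution trace: 'Z' (try body) → 'K' (try body, no exception) → 'Y' (after the try/except). Output: ZKY

Answer: ZKY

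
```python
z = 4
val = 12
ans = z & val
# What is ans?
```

Trace:
`z = 4` → z = 4
`val = 12` → val = 12
`ans = z & val` → ans = 4
So ans = 4

Answer: 4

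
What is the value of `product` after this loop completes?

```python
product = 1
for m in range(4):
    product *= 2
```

2^4 = 16
`product` takes the values: 1 → 2 → 4 → 8 → 16

Answer: 16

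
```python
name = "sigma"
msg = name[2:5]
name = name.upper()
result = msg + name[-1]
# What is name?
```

Trace:
`name = "sigma"` → name = 'sigma'
`msg = name[2:5]` → msg = 'gma'
`name = name.upper()` → name = 'SIGMA'
`result = msg + name[-1]` → result = 'gmaA'
So name = 'SIGMA'

Answer: 'SIGMA'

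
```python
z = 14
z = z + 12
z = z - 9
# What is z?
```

Trace:
`z = 14` → z = 14
`z = z + 12` → z = 26
`z = z - 9` → z = 17
So z = 17

Answer: 17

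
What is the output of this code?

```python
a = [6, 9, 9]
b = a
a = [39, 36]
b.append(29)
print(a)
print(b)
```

Key concept: rebinding vs mutation: a is rebound to a new list, b still points at the original.
Step by step:
`a = [6, 9, 9]` → a = [6, 9, 9]
`b = a` → b = [6, 9, 9] (same object as a)
`a = [39, 36]` → a = [39, 36]
`b.append(29)` → b = [6, 9, 9, 29]
`print(a)` → prints [39, 36]
`print(b)` → prints [6, 9, 9, 29]

Answer:
[39, 36]
[6, 9, 9, 29]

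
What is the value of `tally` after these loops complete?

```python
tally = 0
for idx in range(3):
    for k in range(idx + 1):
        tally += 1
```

Triangle: 1 + 2 + ... + 3
`tally` takes the values: 0 → 1 → 2 → 3 → 4 → 5 → 6

Answer: 6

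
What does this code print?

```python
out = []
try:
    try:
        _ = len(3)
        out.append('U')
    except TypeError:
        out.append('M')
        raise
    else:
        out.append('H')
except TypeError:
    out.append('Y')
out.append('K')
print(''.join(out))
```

Execution trace: 'M' (inner except TypeError) → 'Y' (outer except TypeError) → 'K' (after the try/except). Output: MYK

Answer: MYK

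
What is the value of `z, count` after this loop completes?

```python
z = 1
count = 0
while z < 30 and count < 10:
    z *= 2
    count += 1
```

Double until >= 30 or 10 iterations
`z, count` takes the values: (1, 0) → (2, 0) → (2, 1) → (4, 1) → (4, 2) → (8, 2) → (8, 3) → (16, 3) → (16, 4) → (32, 4) → (32, 5)

Answer: 32, 5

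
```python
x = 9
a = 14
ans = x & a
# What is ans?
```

Trace:
`x = 9` → x = 9
`a = 14` → a = 14
`ans = x & a` → ans = 8
So ans = 8

Answer: 8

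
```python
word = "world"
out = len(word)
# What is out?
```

Trace:
`word = "world"` → word = 'world'
`out = len(word)` → out = 5
So out = 5

Answer: 5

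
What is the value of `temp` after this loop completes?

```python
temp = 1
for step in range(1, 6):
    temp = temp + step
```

Start at 1, add 1 through 5
`temp` takes the values: 1 → 2 → 4 → 7 → 11 → 16

Answer: 16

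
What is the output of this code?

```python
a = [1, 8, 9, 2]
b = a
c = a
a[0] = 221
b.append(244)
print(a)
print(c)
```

Key concept: multiple aliases.
Step by step:
`a = [1, 8, 9, 2]` → a = [1, 8, 9, 2]
`b = a` → b = [1, 8, 9, 2] (same object as a)
`c = a` → c = [1, 8, 9, 2] (same object as a, b)
`a[0] = 221` → a = [221, 8, 9, 2] (same object as b, c); b = [221, 8, 9, 2] (same object as a, c); c = [221, 8, 9, 2] (same object as a, b)
`b.append(244)` → a = [221, 8, 9, 2, 244] (same object as b, c); b = [221, 8, 9, 2, 244] (same object as a, c); c = [221, 8, 9, 2, 244] (same object as a, b)
`print(a)` → prints [221, 8, 9, 2, 244]
`print(c)` → prints [221, 8, 9, 2, 244]

Answer:
[221, 8, 9, 2, 244]
[221, 8, 9, 2, 244]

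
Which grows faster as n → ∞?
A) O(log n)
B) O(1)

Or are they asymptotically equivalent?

O(log n) vs O(1): Higher order terms dominate.

Answer: A) O(log n) grows faster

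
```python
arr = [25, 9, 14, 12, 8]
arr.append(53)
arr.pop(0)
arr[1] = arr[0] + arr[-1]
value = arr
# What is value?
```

Trace:
`arr = [25, 9, 14, 12, 8]` → arr = [25, 9, 14, 12, 8]
`arr.append(53)` → arr = [25, 9, 14, 12, 8, 53]
`arr.pop(0)` → arr = [9, 14, 12, 8, 53]
`arr[1] = arr[0] + arr[-1]` → arr = [9, 62, 12, 8, 53]
`value = arr` → value = [9, 62, 12, 8, 53]
So value = [9, 62, 12, 8, 53]

Answer: [9, 62, 12, 8, 53]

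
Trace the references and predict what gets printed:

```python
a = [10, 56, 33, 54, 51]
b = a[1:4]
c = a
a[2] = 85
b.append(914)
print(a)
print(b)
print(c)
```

Key concept: slice vs alias.
Step by step:
`a = [10, 56, 33, 54, 51]` → a = [10, 56, 33, 54, 51]
`b = a[1:4]` → b = [56, 33, 54]
`c = a` → c = [10, 56, 33, 54, 51] (same object as a)
`a[2] = 85` → a = [10, 56, 85, 54, 51] (same object as c); c = [10, 56, 85, 54, 51] (same object as a)
`b.append(914)` → b = [56, 33, 54, 914]
`print(a)` → prints [10, 56, 85, 54, 51]
`print(b)` → prints [56, 33, 54, 914]
`print(c)` → prints [10, 56, 85, 54, 51]

Answer:
[10, 56, 85, 54, 51]
[56, 33, 54, 914]
[10, 56, 85, 54, 51]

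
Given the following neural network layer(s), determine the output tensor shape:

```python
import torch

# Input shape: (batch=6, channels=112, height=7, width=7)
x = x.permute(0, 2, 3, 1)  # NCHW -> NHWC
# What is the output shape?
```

Input: (6, 112, 7, 7) -> Output: (6, 7, 7, 112)

Answer: (6, 7, 7, 112)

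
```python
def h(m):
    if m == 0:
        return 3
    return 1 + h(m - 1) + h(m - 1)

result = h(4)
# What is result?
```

h(m) = 1 + 2·h(m-1), h(0)=3. Closed form: (3+1)·2^4 - 1 = 63.

Answer: 63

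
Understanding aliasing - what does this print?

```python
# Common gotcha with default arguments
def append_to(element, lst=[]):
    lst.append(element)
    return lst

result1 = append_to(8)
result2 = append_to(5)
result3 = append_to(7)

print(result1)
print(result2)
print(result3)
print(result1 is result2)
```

Key concept: mutable default argument gotcha.
Step by step:
`result1 = append_to(8)` → result1 = [8]
`result2 = append_to(5)` → result1 = [8, 5] (same object as result2); result2 = [8, 5] (same object as result1)
`result3 = append_to(7)` → result1 = [8, 5, 7] (same object as result2, result3); result2 = [8, 5, 7] (same object as result1, result3); result3 = [8, 5, 7] (same object as result1, result2)
`print(result1)` → prints [8, 5, 7]
`print(result2)` → prints [8, 5, 7]
`print(result3)` → prints [8, 5, 7]
`print(result1 is result2)` → prints True

Answer:
[8, 5, 7]
[8, 5, 7]
[8, 5, 7]
True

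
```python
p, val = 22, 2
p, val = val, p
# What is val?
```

Trace:
`p, val = 22, 2` → p = 22; val = 2
`p, val = val, p` → p = 2; val = 22
So val = 22

Answer: 22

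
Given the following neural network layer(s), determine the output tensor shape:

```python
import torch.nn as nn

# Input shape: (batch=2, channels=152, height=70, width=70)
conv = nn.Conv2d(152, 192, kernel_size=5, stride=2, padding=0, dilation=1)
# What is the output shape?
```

Input: (2, 152, 70, 70) -> Output: (2, 192, 33, 33)

Answer: (2, 192, 33, 33)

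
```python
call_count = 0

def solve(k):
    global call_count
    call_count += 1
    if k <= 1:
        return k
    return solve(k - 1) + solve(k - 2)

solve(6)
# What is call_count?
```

Calls(k) = 1 + Calls(k-1) + Calls(k-2); Calls(0)=Calls(1)=1. For k=6 this gives 25.

Answer: 25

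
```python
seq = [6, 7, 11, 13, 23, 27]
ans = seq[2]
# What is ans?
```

Trace:
`seq = [6, 7, 11, 13, 23, 27]` → seq = [6, 7, 11, 13, 23, 27]
`ans = seq[2]` → ans = 11
So ans = 11

Answer: 11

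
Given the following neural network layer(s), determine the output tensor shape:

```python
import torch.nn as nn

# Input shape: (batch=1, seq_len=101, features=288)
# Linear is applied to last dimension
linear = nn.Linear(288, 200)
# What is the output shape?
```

Input: (1, 101, 288) -> Output: (1, 101, 200)

Answer: (1, 101, 200)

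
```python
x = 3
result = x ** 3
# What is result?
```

Trace:
`x = 3` → x = 3
`result = x ** 3` → result = 27
So result = 27

Answer: 27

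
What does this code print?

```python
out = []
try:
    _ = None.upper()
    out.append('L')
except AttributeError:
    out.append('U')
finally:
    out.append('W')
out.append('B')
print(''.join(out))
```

Execution trace: 'U' (except AttributeError) → 'W' (finally) → 'B' (after the try/except). Output: UWB

Answer: UWB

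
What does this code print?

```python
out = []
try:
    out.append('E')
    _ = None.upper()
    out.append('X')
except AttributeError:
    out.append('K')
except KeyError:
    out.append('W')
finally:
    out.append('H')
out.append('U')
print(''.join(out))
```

Execution trace: 'E' (try body) → 'K' (except AttributeError) → 'H' (finally) → 'U' (after the try/except). Output: EKHU

Answer: EKHU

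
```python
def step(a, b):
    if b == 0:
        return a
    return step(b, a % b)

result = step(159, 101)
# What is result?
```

step(159, 101) -> step(101, 58) -> step(58, 43) -> step(43, 15) -> step(15, 13) -> step(13, 2) -> step(2, 1) -> step(1, 0) -> 1

Answer: 1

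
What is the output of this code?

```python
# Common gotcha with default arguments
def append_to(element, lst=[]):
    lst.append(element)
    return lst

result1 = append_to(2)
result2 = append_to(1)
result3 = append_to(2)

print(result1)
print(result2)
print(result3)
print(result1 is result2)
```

Key concept: mutable default argument gotcha.
Step by step:
`result1 = append_to(2)` → result1 = [2]
`result2 = append_to(1)` → result1 = [2, 1] (same object as result2); result2 = [2, 1] (same object as result1)
`result3 = append_to(2)` → result1 = [2, 1, 2] (same object as result2, result3); result2 = [2, 1, 2] (same object as result1, result3); result3 = [2, 1, 2] (same object as result1, result2)
`print(result1)` → prints [2, 1, 2]
`print(result2)` → prints [2, 1, 2]
`print(result3)` → prints [2, 1, 2]
`print(result1 is result2)` → prints True

Answer:
[2, 1, 2]
[2, 1, 2]
[2, 1, 2]
True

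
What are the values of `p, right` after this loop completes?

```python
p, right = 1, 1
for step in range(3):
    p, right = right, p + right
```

Fibonacci: after 3 iterations
`p, right` takes the values: (1, 1) → (1, 2) → (2, 3) → (3, 5)

Answer: 3, 5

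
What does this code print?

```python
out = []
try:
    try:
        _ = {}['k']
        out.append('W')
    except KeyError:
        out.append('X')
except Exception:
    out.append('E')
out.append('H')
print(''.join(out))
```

Execution trace: 'X' (inner except KeyError) → 'H' (after the try/except). Output: XH

Answer: XH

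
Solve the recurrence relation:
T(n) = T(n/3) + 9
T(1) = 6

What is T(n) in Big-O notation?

Each step divides n by 3 and adds 9. After log_3(n) steps we reach T(1)=6. So T(n) = 9·log_3(n) + 6 = O(log n).

Answer: O(log n)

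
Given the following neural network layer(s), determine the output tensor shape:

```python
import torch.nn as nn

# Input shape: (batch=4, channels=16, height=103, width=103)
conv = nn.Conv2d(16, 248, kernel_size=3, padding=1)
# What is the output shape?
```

Input: (4, 16, 103, 103) -> Output: (4, 248, 103, 103)

Answer: (4, 248, 103, 103)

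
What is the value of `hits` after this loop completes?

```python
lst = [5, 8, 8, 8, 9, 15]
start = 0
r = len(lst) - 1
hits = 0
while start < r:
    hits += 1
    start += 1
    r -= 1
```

Iterations until pointers meet (list length 6)
`hits` takes the values: 0 → 1 → 2 → 3

Answer: 3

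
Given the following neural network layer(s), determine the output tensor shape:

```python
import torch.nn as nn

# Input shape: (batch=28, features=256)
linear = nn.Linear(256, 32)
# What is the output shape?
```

Input: (28, 256) -> Output: (28, 32)

Answer: (28, 32)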